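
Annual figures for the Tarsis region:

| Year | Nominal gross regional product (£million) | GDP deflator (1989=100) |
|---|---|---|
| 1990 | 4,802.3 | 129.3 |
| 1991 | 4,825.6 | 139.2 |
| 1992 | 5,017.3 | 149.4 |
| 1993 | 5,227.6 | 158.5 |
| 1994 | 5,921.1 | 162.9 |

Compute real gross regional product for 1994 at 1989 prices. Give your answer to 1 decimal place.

Real gross regional product 1994 = 5921.1 / 1.629 = 3634.81.

£3,634.8 million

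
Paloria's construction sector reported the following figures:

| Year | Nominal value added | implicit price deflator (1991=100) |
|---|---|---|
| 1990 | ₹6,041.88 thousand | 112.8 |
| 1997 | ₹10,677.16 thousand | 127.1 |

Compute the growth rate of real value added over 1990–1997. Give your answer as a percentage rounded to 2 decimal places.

56.84%

Deflate each year: 1990 → 6041.88/1.128 = 5356.28; 1997 → 10677.16/1.271 = 8400.60.
So real value added changed by 8400.60/5356.28 − 1 = 0.5684, i.e. 56.84%.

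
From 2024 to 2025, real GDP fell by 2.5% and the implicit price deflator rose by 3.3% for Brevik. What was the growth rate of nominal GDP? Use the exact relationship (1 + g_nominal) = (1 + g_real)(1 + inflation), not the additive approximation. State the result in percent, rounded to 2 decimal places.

0.72%

(1 + g_nom) = (1 + g_real)(1 + π) = 0.9750 × 1.0330 = 1.00718.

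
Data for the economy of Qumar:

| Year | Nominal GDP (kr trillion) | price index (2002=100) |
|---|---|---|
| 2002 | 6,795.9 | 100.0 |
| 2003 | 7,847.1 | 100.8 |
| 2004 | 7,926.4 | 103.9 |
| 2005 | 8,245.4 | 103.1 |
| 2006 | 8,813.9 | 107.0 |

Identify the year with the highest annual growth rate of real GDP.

2003

2003: real = 7847.1/1.008 = 7784.82; growth vs 2002 (6795.90) = 14.55%.
2004: real = 7926.4/1.039 = 7628.87; growth vs 2003 (7784.82) = -2.00%.
2005: real = 8245.4/1.031 = 7997.48; growth vs 2004 (7628.87) = 4.83%.
2006: real = 8813.9/1.070 = 8237.29; growth vs 2005 (7997.48) = 3.00%.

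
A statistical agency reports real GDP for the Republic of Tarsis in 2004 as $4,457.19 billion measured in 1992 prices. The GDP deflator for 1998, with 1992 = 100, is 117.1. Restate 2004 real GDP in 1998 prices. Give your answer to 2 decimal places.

Real GDP in 1998 prices = Real GDP in 1992 prices × (P_1998/P_1992) = 4457.19 × 1.171 = 5219.37.

$5,219.37 billion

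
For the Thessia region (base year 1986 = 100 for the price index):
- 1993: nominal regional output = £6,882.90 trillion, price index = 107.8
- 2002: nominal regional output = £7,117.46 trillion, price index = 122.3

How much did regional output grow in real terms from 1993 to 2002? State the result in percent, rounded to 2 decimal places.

-8.85%

Real regional output 1993 = 6882.90 / 1.078 = 6384.88.
Real regional output 2002 = 7117.46 / 1.223 = 5819.67.
Real growth = 5819.67 / 6384.88 − 1 = -0.0885.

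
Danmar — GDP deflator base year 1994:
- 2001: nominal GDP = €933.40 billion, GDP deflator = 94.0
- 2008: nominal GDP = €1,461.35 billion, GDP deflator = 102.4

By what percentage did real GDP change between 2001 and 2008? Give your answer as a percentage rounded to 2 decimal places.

Real GDP 2001 = 933.40 / 0.940 = 992.98.
Real GDP 2008 = 1461.35 / 1.024 = 1427.10.
Real growth = 1427.10 / 992.98 − 1 = 0.4372.

43.72%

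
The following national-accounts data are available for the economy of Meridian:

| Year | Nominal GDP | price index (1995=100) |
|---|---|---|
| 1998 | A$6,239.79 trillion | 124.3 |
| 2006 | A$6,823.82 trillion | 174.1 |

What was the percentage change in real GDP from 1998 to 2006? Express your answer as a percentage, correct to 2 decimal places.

Real GDP 1998 = 6239.79 / 1.243 = 5019.94.
Real GDP 2006 = 6823.82 / 1.741 = 3919.48.
Real growth = 3919.48 / 5019.94 − 1 = -0.2192.

-21.92%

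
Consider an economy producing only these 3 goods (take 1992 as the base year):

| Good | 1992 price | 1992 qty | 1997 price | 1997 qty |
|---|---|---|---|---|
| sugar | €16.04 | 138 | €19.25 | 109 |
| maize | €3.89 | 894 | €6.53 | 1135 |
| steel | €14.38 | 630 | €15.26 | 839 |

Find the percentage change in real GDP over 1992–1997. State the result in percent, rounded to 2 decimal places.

Real GDP 1992 = Nominal GDP 1992 = 16.04·138 + 3.89·894 + 14.38·630 = 14750.58.
Real GDP 1997 (at 1992 prices) = 16.04·109 + 3.89·1135 + 14.38·839 = 18228.33.
Real growth = 18228.33/14750.58 − 1 = 0.2358.

23.58%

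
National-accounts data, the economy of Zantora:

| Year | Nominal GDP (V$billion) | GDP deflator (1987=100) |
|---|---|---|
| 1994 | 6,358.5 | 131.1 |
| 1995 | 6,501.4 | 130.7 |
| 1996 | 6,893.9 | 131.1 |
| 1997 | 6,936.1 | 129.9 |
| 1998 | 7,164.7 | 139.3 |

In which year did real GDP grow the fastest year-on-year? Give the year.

1996

1995: real = 6501.4/1.307 = 4974.29; growth vs 1994 (4850.11) = 2.56%.
1996: real = 6893.9/1.311 = 5258.50; growth vs 1995 (4974.29) = 5.71%.
1997: real = 6936.1/1.299 = 5339.57; growth vs 1996 (5258.50) = 1.54%.
1998: real = 7164.7/1.393 = 5143.36; growth vs 1997 (5339.57) = -3.67%.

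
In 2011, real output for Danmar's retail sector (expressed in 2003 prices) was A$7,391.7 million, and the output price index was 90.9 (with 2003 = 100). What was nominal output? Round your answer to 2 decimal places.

A$6,719.06 million

Nominal output = Real × (output price index/100) = 7391.7 × 0.909 = 6719.06.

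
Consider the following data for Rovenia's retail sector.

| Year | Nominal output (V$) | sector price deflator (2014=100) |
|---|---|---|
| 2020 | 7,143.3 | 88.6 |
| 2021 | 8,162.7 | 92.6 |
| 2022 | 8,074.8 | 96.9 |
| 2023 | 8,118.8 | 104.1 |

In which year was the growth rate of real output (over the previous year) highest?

2021: real = 8162.7/0.926 = 8815.01; growth vs 2020 (8062.42) = 9.33%.
2022: real = 8074.8/0.969 = 8333.13; growth vs 2021 (8815.01) = -5.47%.
2023: real = 8118.8/1.041 = 7799.04; growth vs 2022 (8333.13) = -6.41%.

2021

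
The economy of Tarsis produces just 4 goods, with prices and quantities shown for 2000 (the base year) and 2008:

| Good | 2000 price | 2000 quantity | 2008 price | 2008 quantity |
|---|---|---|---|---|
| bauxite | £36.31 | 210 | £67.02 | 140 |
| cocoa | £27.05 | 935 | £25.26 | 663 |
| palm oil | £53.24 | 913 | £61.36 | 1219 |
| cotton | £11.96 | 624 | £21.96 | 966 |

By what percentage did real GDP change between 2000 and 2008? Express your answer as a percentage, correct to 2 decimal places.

11.78%

Real GDP 2000 = Nominal GDP 2000 = 36.31·210 + 27.05·935 + 53.24·913 + 11.96·624 = 88988.01.
Real GDP 2008 (at 2000 prices) = 36.31·140 + 27.05·663 + 53.24·1219 + 11.96·966 = 99470.47.
Real growth = 99470.47/88988.01 − 1 = 0.1178.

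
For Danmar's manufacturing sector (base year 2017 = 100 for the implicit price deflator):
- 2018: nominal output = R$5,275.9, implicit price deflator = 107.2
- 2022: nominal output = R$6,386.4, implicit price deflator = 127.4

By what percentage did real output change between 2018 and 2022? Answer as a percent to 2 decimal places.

Deflate each year: 2018 → 5275.9/1.072 = 4921.55; 2022 → 6386.4/1.274 = 5012.87.
So real output changed by 5012.87/4921.55 − 1 = 0.0186, i.e. 1.86%.

1.86%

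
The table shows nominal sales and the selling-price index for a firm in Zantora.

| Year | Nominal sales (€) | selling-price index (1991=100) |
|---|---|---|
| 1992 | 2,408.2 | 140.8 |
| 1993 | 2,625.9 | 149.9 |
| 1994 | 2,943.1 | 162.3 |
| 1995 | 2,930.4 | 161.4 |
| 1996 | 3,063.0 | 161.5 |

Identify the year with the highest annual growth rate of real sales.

1993: real = 2625.9/1.499 = 1751.77; growth vs 1992 (1710.37) = 2.42%.
1994: real = 2943.1/1.623 = 1813.37; growth vs 1993 (1751.77) = 3.52%.
1995: real = 2930.4/1.614 = 1815.61; growth vs 1994 (1813.37) = 0.12%.
1996: real = 3063.0/1.615 = 1896.59; growth vs 1995 (1815.61) = 4.46%.

1996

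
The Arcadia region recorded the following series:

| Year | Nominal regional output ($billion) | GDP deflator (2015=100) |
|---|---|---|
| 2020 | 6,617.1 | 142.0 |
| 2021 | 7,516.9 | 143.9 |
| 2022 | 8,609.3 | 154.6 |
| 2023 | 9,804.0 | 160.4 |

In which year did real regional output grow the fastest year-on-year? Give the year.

2021: real = 7516.9/1.439 = 5223.70; growth vs 2020 (4659.93) = 12.10%.
2022: real = 8609.3/1.546 = 5568.76; growth vs 2021 (5223.70) = 6.61%.
2023: real = 9804.0/1.604 = 6112.22; growth vs 2022 (5568.76) = 9.76%.

2021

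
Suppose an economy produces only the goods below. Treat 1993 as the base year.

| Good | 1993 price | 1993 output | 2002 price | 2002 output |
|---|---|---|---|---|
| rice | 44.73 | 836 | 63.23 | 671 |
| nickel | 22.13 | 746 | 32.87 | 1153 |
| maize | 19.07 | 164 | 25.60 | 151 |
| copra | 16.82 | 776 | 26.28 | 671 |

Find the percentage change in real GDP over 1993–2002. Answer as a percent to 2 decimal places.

Real GDP 1993 = Nominal GDP 1993 = 44.73·836 + 22.13·746 + 19.07·164 + 16.82·776 = 70083.06.
Real GDP 2002 (at 1993 prices) = 44.73·671 + 22.13·1153 + 19.07·151 + 16.82·671 = 69695.51.
Real growth = 69695.51/70083.06 − 1 = -0.0055.

-0.55%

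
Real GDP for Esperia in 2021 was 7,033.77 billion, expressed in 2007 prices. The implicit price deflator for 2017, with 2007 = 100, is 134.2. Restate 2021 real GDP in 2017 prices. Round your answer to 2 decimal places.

Real GDP in 2017 prices = Real GDP in 2007 prices × (P_2017/P_2007) = 7033.77 × 1.342 = 9439.32.

9,439.32 billion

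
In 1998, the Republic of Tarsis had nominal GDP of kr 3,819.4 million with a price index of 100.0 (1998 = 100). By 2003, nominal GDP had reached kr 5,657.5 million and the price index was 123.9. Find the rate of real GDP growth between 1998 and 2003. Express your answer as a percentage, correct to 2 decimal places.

Deflate each year: 1998 → 3819.4/1.000 = 3819.40; 2003 → 5657.5/1.239 = 4566.18.
So real GDP changed by 4566.18/3819.40 − 1 = 0.1955, i.e. 19.55%.

19.55%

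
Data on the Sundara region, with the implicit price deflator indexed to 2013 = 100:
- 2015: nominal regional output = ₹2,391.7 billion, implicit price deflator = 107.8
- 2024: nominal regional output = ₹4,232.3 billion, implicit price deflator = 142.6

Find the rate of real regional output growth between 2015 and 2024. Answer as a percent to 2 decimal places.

Deflate each year: 2015 → 2391.7/1.078 = 2218.65; 2024 → 4232.3/1.426 = 2967.95.
So real regional output changed by 2967.95/2218.65 − 1 = 0.3377, i.e. 33.77%.

33.77%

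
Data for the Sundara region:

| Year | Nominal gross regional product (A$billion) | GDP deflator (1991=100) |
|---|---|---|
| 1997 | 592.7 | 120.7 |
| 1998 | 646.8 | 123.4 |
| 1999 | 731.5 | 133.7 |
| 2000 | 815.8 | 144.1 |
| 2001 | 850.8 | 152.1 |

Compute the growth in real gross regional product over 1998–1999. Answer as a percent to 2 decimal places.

Real gross regional product 1998 = 646.8/1.234 = 524.15.
Real gross regional product 1999 = 731.5/1.337 = 547.12.
Change = 547.12/524.15 − 1 = 0.0438.

4.38%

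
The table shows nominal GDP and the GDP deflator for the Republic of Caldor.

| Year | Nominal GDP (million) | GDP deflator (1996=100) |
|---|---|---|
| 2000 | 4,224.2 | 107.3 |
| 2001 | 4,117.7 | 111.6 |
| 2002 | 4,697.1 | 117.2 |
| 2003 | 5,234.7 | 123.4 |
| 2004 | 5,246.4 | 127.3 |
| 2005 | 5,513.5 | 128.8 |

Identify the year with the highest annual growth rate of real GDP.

2002

2001: real = 4117.7/1.116 = 3689.70; growth vs 2000 (3936.81) = -6.28%.
2002: real = 4697.1/1.172 = 4007.76; growth vs 2001 (3689.70) = 8.62%.
2003: real = 5234.7/1.234 = 4242.06; growth vs 2002 (4007.76) = 5.85%.
2004: real = 5246.4/1.273 = 4121.29; growth vs 2003 (4242.06) = -2.85%.
2005: real = 5513.5/1.288 = 4280.67; growth vs 2004 (4121.29) = 3.87%.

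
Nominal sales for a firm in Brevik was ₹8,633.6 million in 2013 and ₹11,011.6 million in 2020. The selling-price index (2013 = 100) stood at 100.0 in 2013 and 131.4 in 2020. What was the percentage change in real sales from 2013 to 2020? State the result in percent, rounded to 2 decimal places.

-2.93%

Deflate each year: 2013 → 8633.6/1.000 = 8633.60; 2020 → 11011.6/1.314 = 8380.21.
So real sales changed by 8380.21/8633.60 − 1 = -0.0293, i.e. -2.93%.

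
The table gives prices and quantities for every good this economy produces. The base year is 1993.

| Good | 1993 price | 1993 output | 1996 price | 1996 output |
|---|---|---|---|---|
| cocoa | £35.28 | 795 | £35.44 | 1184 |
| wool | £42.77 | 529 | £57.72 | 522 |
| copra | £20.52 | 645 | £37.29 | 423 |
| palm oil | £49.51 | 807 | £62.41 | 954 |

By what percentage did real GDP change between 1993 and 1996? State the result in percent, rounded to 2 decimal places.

15.55%

Real GDP 1993 = Nominal GDP 1993 = 35.28·795 + 42.77·529 + 20.52·645 + 49.51·807 = 103862.90.
Real GDP 1996 (at 1993 prices) = 35.28·1184 + 42.77·522 + 20.52·423 + 49.51·954 = 120009.96.
Real growth = 120009.96/103862.90 − 1 = 0.1555.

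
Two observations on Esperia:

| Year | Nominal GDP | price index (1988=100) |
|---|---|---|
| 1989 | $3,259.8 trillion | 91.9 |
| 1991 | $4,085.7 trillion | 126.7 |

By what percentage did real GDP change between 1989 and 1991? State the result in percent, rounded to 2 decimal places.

Real GDP 1989 = 3259.8 / 0.919 = 3547.12.
Real GDP 1991 = 4085.7 / 1.267 = 3224.70.
Real growth = 3224.70 / 3547.12 − 1 = -0.0909.

-9.09%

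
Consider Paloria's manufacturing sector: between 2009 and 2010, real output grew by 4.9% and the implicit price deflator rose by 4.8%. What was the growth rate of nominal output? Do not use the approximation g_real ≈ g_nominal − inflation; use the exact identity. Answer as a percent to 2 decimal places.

(1 + g_nom) = (1 + g_real)(1 + π) = 1.0490 × 1.0480 = 1.09935.

9.94%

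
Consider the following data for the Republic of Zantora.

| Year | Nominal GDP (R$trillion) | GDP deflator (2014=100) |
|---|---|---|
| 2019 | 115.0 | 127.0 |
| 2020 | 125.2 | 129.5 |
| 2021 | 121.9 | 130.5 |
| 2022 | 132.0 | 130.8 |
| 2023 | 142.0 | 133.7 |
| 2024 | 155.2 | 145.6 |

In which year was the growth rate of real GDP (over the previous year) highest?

2022

2020: real = 125.2/1.295 = 96.68; growth vs 2019 (90.55) = 6.77%.
2021: real = 121.9/1.305 = 93.41; growth vs 2020 (96.68) = -3.38%.
2022: real = 132.0/1.308 = 100.92; growth vs 2021 (93.41) = 8.04%.
2023: real = 142.0/1.337 = 106.21; growth vs 2022 (100.92) = 5.24%.
2024: real = 155.2/1.456 = 106.59; growth vs 2023 (106.21) = 0.36%.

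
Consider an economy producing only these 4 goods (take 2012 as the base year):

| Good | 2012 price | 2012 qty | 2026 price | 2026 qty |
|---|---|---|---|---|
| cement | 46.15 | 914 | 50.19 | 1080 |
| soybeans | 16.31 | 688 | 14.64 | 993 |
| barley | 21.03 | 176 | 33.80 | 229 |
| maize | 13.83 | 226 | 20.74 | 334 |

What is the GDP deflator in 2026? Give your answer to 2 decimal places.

110.52

Nominal GDP 2026 = 50.19·1080 + 14.64·993 + 33.80·229 + 20.74·334 = 83410.08.
Real GDP 2026 (at 2012 prices) = 46.15·1080 + 16.31·993 + 21.03·229 + 13.83·334 = 75472.92.
Deflator = Nominal/Real × 100 = 83410.08/75472.92 × 100 = 110.517.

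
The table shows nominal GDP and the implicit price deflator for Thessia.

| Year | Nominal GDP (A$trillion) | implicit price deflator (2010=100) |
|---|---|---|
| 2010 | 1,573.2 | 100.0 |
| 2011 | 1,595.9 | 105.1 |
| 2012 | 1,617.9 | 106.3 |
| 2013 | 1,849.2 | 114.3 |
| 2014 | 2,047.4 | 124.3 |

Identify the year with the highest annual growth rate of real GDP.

2013

2011: real = 1595.9/1.051 = 1518.46; growth vs 2010 (1573.20) = -3.48%.
2012: real = 1617.9/1.063 = 1522.01; growth vs 2011 (1518.46) = 0.23%.
2013: real = 1849.2/1.143 = 1617.85; growth vs 2012 (1522.01) = 6.30%.
2014: real = 2047.4/1.243 = 1647.14; growth vs 2013 (1617.85) = 1.81%.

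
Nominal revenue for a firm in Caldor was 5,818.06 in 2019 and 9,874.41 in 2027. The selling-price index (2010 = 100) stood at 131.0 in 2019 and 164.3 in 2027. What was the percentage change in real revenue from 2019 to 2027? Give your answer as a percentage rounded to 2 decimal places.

35.32%

Real revenue 2019 = 5818.06 / 1.310 = 4441.27.
Real revenue 2027 = 9874.41 / 1.643 = 6009.99.
Real growth = 6009.99 / 4441.27 − 1 = 0.3532.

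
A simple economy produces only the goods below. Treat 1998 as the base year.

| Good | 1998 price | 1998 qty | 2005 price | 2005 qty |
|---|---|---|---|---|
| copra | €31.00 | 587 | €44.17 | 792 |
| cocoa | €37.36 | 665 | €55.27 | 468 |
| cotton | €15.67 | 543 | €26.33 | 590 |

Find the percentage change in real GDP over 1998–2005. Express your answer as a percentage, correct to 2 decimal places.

-0.52%

Real GDP 1998 = Nominal GDP 1998 = 31.00·587 + 37.36·665 + 15.67·543 = 51550.21.
Real GDP 2005 (at 1998 prices) = 31.00·792 + 37.36·468 + 15.67·590 = 51281.78.
Real growth = 51281.78/51550.21 − 1 = -0.0052.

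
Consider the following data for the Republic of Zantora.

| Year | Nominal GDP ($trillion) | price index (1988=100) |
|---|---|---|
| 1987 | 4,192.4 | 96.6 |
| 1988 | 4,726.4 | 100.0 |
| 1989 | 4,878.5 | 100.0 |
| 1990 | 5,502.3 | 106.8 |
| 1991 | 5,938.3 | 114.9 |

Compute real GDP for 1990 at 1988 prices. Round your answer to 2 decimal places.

Real GDP 1990 = 5502.3 / 1.068 = 5151.97.

$5,151.97 trillion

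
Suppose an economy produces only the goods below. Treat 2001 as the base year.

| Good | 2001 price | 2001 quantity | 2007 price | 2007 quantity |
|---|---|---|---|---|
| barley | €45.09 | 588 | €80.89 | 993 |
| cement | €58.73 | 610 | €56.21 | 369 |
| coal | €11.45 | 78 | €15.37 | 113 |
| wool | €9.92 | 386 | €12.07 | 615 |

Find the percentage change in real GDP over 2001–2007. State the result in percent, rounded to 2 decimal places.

10.11%

Real GDP 2001 = Nominal GDP 2001 = 45.09·588 + 58.73·610 + 11.45·78 + 9.92·386 = 67060.44.
Real GDP 2007 (at 2001 prices) = 45.09·993 + 58.73·369 + 11.45·113 + 9.92·615 = 73840.39.
Real growth = 73840.39/67060.44 − 1 = 0.1011.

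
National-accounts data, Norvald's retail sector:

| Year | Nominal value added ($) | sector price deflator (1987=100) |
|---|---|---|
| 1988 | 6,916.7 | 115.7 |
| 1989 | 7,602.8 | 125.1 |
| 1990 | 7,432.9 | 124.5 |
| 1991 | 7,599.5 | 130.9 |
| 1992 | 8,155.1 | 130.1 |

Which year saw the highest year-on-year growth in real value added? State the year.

1992

1989: real = 7602.8/1.251 = 6077.38; growth vs 1988 (5978.13) = 1.66%.
1990: real = 7432.9/1.245 = 5970.20; growth vs 1989 (6077.38) = -1.76%.
1991: real = 7599.5/1.309 = 5805.58; growth vs 1990 (5970.20) = -2.76%.
1992: real = 8155.1/1.301 = 6268.33; growth vs 1991 (5805.58) = 7.97%.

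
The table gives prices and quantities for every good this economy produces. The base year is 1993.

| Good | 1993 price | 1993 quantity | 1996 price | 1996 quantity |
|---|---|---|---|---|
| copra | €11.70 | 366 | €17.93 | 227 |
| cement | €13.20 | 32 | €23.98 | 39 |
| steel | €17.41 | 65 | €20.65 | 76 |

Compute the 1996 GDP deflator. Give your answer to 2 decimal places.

146.30

Nominal GDP 1996 = 17.93·227 + 23.98·39 + 20.65·76 = 6574.73.
Real GDP 1996 (at 1993 prices) = 11.70·227 + 13.20·39 + 17.41·76 = 4493.86.
Deflator = Nominal/Real × 100 = 6574.73/4493.86 × 100 = 146.305.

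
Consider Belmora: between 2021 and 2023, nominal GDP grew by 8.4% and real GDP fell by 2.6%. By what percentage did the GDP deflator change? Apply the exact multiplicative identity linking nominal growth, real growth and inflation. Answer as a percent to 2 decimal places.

(1 + g_nom) = (1 + g_real)(1 + π), so π = 1.0840 / 0.9740 − 1 = 0.11294.

11.29%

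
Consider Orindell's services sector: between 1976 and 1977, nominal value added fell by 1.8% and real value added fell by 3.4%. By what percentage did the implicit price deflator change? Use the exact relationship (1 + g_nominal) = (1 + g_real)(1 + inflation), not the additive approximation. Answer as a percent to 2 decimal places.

1.66%

(1 + g_nom) = (1 + g_real)(1 + π), so π = 0.9820 / 0.9660 − 1 = 0.01656.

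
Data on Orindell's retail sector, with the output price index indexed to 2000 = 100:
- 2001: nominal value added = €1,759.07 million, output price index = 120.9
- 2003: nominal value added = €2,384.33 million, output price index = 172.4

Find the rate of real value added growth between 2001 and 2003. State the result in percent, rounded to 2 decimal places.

Deflate each year: 2001 → 1759.07/1.209 = 1454.98; 2003 → 2384.33/1.724 = 1383.02.
So real value added changed by 1383.02/1454.98 − 1 = -0.0495, i.e. -4.95%.

-4.95%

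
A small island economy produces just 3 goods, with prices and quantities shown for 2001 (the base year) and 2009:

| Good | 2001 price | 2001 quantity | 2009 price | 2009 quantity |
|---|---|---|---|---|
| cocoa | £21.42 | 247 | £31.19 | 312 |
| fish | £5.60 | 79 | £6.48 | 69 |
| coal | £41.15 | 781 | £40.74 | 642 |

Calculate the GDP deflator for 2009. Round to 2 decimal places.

Nominal GDP 2009 = 31.19·312 + 6.48·69 + 40.74·642 = 36333.48.
Real GDP 2009 (at 2001 prices) = 21.42·312 + 5.60·69 + 41.15·642 = 33487.74.
Deflator = Nominal/Real × 100 = 36333.48/33487.74 × 100 = 108.498.

108.50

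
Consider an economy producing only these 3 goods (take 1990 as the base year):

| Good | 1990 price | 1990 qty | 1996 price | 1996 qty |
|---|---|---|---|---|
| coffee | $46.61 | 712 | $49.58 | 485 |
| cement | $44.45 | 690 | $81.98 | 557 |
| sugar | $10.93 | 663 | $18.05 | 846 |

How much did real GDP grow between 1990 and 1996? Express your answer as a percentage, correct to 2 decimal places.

Real GDP 1990 = Nominal GDP 1990 = 46.61·712 + 44.45·690 + 10.93·663 = 71103.41.
Real GDP 1996 (at 1990 prices) = 46.61·485 + 44.45·557 + 10.93·846 = 56611.28.
Real growth = 56611.28/71103.41 − 1 = -0.2038.

-20.38%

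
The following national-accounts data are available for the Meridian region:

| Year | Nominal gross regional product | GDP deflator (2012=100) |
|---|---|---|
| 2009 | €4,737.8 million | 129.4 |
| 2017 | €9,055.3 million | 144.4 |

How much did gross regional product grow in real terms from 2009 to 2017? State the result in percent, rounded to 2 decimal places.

71.27%

Real gross regional product 2009 = 4737.8 / 1.294 = 3661.36.
Real gross regional product 2017 = 9055.3 / 1.444 = 6270.98.
Real growth = 6270.98 / 3661.36 − 1 = 0.7127.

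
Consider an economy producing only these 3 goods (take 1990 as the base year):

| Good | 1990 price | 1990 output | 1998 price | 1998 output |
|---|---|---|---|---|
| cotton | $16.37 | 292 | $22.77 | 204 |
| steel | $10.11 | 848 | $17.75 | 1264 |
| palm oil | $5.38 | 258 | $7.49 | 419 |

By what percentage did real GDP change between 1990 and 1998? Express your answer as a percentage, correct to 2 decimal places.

Real GDP 1990 = Nominal GDP 1990 = 16.37·292 + 10.11·848 + 5.38·258 = 14741.36.
Real GDP 1998 (at 1990 prices) = 16.37·204 + 10.11·1264 + 5.38·419 = 18372.74.
Real growth = 18372.74/14741.36 − 1 = 0.2463.

24.63%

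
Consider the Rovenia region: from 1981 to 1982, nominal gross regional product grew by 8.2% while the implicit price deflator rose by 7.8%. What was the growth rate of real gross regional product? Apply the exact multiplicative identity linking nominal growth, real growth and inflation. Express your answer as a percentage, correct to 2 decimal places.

0.37%

(1 + g_nom) = (1 + g_real)(1 + π), so g_real = 1.0820 / 1.0780 − 1 = 0.00371.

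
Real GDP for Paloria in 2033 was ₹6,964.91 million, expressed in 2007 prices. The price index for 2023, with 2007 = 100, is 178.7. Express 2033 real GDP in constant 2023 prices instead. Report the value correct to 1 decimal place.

Real GDP in 2023 prices = Real GDP in 2007 prices × (P_2023/P_2007) = 6964.91 × 1.787 = 12446.29.

₹12,446.3 million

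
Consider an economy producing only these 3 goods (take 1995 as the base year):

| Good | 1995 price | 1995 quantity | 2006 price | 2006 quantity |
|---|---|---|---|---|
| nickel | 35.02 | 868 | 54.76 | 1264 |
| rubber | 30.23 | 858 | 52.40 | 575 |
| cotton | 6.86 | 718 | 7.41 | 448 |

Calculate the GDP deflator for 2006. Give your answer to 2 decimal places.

158.63

Nominal GDP 2006 = 54.76·1264 + 52.40·575 + 7.41·448 = 102666.32.
Real GDP 2006 (at 1995 prices) = 35.02·1264 + 30.23·575 + 6.86·448 = 64720.81.
Deflator = Nominal/Real × 100 = 102666.32/64720.81 × 100 = 158.630.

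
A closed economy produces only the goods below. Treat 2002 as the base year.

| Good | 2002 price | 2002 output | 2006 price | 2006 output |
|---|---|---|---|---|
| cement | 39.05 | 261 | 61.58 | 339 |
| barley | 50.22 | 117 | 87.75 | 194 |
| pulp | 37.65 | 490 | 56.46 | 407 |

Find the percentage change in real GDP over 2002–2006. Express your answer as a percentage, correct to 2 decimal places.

Real GDP 2002 = Nominal GDP 2002 = 39.05·261 + 50.22·117 + 37.65·490 = 34516.29.
Real GDP 2006 (at 2002 prices) = 39.05·339 + 50.22·194 + 37.65·407 = 38304.18.
Real growth = 38304.18/34516.29 − 1 = 0.1097.

10.97%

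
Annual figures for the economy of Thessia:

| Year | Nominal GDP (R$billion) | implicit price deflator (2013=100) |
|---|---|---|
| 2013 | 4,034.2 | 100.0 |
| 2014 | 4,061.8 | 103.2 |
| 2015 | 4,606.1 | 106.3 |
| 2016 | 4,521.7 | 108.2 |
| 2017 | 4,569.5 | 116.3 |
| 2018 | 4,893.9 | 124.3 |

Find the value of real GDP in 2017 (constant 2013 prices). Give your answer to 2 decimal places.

R$3,929.06 billion

Real GDP 2017 = 4569.5 / 1.163 = 3929.06.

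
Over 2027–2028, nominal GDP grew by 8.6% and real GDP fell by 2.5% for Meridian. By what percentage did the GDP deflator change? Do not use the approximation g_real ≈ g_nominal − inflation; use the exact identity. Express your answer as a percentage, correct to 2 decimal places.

(1 + g_nom) = (1 + g_real)(1 + π), so π = 1.0860 / 0.9750 − 1 = 0.11385.

11.38%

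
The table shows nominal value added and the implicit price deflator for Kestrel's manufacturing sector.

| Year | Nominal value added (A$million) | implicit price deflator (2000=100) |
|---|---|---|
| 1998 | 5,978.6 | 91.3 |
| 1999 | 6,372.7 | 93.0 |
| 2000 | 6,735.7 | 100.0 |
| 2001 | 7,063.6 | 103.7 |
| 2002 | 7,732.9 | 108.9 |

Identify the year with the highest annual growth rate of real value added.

1999: real = 6372.7/0.930 = 6852.37; growth vs 1998 (6548.30) = 4.64%.
2000: real = 6735.7/1.000 = 6735.70; growth vs 1999 (6852.37) = -1.70%.
2001: real = 7063.6/1.037 = 6811.57; growth vs 2000 (6735.70) = 1.13%.
2002: real = 7732.9/1.089 = 7100.92; growth vs 2001 (6811.57) = 4.25%.

1999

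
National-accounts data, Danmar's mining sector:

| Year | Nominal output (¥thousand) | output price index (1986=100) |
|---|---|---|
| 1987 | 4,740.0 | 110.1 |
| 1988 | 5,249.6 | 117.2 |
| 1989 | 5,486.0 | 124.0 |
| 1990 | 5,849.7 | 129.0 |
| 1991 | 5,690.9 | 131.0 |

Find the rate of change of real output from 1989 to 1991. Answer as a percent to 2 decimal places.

Real output 1989 = 5486.0/1.240 = 4424.19.
Real output 1991 = 5690.9/1.310 = 4344.20.
Change = 4344.20/4424.19 − 1 = -0.0181.

-1.81%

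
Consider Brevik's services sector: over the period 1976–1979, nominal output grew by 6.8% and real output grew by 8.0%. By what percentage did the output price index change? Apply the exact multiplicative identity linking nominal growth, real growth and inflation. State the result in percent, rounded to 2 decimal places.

-1.11%

(1 + g_nom) = (1 + g_real)(1 + π), so π = 1.0680 / 1.0800 − 1 = -0.01111.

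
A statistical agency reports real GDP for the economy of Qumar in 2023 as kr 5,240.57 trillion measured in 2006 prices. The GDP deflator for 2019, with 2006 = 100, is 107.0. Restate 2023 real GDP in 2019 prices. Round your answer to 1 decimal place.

kr 5,607.4 trillion

Real GDP in 2019 prices = Real GDP in 2006 prices × (P_2019/P_2006) = 5240.57 × 1.070 = 5607.41.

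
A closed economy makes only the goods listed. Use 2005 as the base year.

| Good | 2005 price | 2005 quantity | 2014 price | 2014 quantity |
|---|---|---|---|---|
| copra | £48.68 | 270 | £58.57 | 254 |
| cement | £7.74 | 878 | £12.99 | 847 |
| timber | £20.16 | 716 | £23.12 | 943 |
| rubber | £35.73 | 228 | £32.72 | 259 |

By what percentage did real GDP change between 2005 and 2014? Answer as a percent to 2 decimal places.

Real GDP 2005 = Nominal GDP 2005 = 48.68·270 + 7.74·878 + 20.16·716 + 35.73·228 = 42520.32.
Real GDP 2014 (at 2005 prices) = 48.68·254 + 7.74·847 + 20.16·943 + 35.73·259 = 47185.45.
Real growth = 47185.45/42520.32 − 1 = 0.1097.

10.97%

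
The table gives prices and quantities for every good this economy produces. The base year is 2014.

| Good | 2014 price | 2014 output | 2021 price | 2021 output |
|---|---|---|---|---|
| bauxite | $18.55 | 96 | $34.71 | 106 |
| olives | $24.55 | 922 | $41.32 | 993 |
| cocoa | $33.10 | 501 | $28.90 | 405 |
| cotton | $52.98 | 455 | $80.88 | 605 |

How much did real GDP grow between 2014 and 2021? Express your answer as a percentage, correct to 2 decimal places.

10.29%

Real GDP 2014 = Nominal GDP 2014 = 18.55·96 + 24.55·922 + 33.10·501 + 52.98·455 = 65104.90.
Real GDP 2021 (at 2014 prices) = 18.55·106 + 24.55·993 + 33.10·405 + 52.98·605 = 71802.85.
Real growth = 71802.85/65104.90 − 1 = 0.1029.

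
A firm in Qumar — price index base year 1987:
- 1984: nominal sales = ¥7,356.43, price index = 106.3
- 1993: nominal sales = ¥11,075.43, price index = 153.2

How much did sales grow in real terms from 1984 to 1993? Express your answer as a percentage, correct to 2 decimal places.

4.46%

Real sales 1984 = 7356.43 / 1.063 = 6920.44.
Real sales 1993 = 11075.43 / 1.532 = 7229.39.
Real growth = 7229.39 / 6920.44 − 1 = 0.0446.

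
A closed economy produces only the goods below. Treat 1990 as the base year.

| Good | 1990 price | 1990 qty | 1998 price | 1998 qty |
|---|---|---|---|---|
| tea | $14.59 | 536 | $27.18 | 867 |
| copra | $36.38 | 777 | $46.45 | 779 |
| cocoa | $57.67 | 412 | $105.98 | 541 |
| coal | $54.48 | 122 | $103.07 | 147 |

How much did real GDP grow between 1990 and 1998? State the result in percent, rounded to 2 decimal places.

Real GDP 1990 = Nominal GDP 1990 = 14.59·536 + 36.38·777 + 57.67·412 + 54.48·122 = 66494.10.
Real GDP 1998 (at 1990 prices) = 14.59·867 + 36.38·779 + 57.67·541 + 54.48·147 = 80197.58.
Real growth = 80197.58/66494.10 − 1 = 0.2061.

20.61%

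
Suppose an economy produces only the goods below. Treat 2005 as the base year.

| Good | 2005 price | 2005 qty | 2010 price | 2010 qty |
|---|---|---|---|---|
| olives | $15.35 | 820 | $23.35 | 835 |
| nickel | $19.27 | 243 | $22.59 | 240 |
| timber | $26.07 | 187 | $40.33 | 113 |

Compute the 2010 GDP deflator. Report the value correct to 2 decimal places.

144.58

Nominal GDP 2010 = 23.35·835 + 22.59·240 + 40.33·113 = 29476.14.
Real GDP 2010 (at 2005 prices) = 15.35·835 + 19.27·240 + 26.07·113 = 20387.96.
Deflator = Nominal/Real × 100 = 29476.14/20387.96 × 100 = 144.576.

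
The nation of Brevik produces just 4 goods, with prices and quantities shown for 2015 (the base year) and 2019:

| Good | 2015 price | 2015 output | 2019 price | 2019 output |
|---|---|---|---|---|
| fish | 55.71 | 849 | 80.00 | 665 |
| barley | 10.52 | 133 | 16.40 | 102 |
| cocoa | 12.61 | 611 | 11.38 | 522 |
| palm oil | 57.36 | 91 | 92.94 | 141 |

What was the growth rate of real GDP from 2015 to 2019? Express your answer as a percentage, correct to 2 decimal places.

Real GDP 2015 = Nominal GDP 2015 = 55.71·849 + 10.52·133 + 12.61·611 + 57.36·91 = 61621.42.
Real GDP 2019 (at 2015 prices) = 55.71·665 + 10.52·102 + 12.61·522 + 57.36·141 = 52790.37.
Real growth = 52790.37/61621.42 − 1 = -0.1433.

-14.33%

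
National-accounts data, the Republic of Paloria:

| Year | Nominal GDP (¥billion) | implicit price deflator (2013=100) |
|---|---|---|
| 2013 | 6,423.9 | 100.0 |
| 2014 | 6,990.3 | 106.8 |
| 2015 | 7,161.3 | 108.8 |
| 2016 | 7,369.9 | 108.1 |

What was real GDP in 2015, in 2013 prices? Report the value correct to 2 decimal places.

¥6,582.08 billion

Real GDP 2015 = 7161.3 / 1.088 = 6582.08.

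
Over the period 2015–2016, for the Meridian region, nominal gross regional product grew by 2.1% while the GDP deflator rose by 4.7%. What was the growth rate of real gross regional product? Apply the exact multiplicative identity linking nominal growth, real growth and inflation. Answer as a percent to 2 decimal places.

(1 + g_nom) = (1 + g_real)(1 + π), so g_real = 1.0210 / 1.0470 − 1 = -0.02483.

-2.48%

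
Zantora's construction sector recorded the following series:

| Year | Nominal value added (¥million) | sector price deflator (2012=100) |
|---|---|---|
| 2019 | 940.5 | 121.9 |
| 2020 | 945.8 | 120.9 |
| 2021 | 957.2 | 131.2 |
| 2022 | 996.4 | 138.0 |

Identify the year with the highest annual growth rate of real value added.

2020: real = 945.8/1.209 = 782.30; growth vs 2019 (771.53) = 1.40%.
2021: real = 957.2/1.312 = 729.57; growth vs 2020 (782.30) = -6.74%.
2022: real = 996.4/1.380 = 722.03; growth vs 2021 (729.57) = -1.03%.

2020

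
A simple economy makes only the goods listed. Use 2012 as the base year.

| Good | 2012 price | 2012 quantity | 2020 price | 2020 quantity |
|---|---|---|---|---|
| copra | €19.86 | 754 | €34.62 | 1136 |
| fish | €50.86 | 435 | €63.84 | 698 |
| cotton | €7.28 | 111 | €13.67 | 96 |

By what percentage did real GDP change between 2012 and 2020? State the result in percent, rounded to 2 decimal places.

Real GDP 2012 = Nominal GDP 2012 = 19.86·754 + 50.86·435 + 7.28·111 = 37906.62.
Real GDP 2020 (at 2012 prices) = 19.86·1136 + 50.86·698 + 7.28·96 = 58760.12.
Real growth = 58760.12/37906.62 − 1 = 0.5501.

55.01%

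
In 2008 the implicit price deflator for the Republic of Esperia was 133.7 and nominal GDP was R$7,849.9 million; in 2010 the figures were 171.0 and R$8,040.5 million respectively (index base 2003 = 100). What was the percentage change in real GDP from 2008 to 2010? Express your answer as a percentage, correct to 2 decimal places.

-19.91%

Deflate each year: 2008 → 7849.9/1.337 = 5871.28; 2010 → 8040.5/1.710 = 4702.05.
So real GDP changed by 4702.05/5871.28 − 1 = -0.1991, i.e. -19.91%.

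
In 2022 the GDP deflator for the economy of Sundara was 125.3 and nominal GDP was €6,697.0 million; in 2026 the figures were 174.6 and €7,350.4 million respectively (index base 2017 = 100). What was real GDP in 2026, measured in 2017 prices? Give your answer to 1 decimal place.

Real GDP = Nominal / (GDP deflator/100) = 7350.4 / 1.746 = 4209.85.

€4,209.9 million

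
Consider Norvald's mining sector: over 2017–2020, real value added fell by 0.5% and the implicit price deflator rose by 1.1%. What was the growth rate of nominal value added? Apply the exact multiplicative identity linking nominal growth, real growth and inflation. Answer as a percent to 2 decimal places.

(1 + g_nom) = (1 + g_real)(1 + π) = 0.9950 × 1.0110 = 1.00595.

0.59%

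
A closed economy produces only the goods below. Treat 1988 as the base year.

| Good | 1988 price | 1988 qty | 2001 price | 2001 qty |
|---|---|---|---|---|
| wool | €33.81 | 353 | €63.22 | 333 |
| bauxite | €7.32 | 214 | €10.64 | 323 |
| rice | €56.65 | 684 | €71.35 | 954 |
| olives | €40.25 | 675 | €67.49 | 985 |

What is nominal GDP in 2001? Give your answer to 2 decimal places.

€159034.53

Nominal GDP 2001 = Σ (p_2001 × q_2001) = 63.22·333 + 10.64·323 + 71.35·954 + 67.49·985 = 159034.53.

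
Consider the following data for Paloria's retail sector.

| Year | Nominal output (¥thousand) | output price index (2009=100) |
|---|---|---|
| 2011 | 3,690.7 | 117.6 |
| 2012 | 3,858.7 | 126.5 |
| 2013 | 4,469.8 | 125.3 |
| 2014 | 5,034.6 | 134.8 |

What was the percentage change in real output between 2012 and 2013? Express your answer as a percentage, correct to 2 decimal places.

Real output 2012 = 3858.7/1.265 = 3050.36.
Real output 2013 = 4469.8/1.253 = 3567.28.
Change = 3567.28/3050.36 − 1 = 0.1695.

16.95%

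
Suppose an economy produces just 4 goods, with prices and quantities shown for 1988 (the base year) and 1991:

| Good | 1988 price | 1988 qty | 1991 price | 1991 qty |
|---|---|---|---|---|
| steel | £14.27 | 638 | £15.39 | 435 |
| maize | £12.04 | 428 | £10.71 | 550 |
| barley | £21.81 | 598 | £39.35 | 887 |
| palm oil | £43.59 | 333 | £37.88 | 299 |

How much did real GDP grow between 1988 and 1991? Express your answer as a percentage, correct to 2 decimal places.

Real GDP 1988 = Nominal GDP 1988 = 14.27·638 + 12.04·428 + 21.81·598 + 43.59·333 = 41815.23.
Real GDP 1991 (at 1988 prices) = 14.27·435 + 12.04·550 + 21.81·887 + 43.59·299 = 45208.33.
Real growth = 45208.33/41815.23 − 1 = 0.0811.

8.11%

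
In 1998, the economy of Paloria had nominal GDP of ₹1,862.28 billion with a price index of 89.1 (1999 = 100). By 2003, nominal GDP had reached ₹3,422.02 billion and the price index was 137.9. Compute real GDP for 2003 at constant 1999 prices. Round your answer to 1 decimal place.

₹2,481.5 billion

Real GDP = Nominal / (price index/100) = 3422.02 / 1.379 = 2481.52.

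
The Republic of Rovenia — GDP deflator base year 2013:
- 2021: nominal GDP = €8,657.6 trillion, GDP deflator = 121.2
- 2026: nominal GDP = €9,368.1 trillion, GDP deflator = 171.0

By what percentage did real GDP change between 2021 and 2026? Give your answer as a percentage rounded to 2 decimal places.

-23.31%

Real GDP 2021 = 8657.6 / 1.212 = 7143.23.
Real GDP 2026 = 9368.1 / 1.710 = 5478.42.
Real growth = 5478.42 / 7143.23 − 1 = -0.2331.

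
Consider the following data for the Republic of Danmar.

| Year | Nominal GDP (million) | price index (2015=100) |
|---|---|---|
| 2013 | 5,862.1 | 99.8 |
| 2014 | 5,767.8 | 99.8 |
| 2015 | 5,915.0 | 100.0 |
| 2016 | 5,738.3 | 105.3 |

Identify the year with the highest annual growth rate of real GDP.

2015

2014: real = 5767.8/0.998 = 5779.36; growth vs 2013 (5873.85) = -1.61%.
2015: real = 5915.0/1.000 = 5915.00; growth vs 2014 (5779.36) = 2.35%.
2016: real = 5738.3/1.053 = 5449.48; growth vs 2015 (5915.00) = -7.87%.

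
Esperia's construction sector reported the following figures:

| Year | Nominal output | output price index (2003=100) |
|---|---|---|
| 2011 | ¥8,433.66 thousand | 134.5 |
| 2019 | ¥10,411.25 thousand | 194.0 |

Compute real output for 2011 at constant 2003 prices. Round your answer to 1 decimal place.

Real output = Nominal / (output price index/100) = 8433.66 / 1.345 = 6270.38.

¥6,270.4 thousand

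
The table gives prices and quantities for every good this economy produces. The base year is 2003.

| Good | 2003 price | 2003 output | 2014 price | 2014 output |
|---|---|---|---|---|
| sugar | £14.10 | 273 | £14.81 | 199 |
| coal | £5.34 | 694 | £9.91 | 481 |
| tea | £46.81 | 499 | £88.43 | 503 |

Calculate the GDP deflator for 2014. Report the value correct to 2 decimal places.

Nominal GDP 2014 = 14.81·199 + 9.91·481 + 88.43·503 = 52194.19.
Real GDP 2014 (at 2003 prices) = 14.10·199 + 5.34·481 + 46.81·503 = 28919.87.
Deflator = Nominal/Real × 100 = 52194.19/28919.87 × 100 = 180.479.

180.48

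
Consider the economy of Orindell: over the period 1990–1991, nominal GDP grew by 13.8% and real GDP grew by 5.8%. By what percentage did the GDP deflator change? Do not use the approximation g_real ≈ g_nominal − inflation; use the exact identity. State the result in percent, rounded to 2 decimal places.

(1 + g_nom) = (1 + g_real)(1 + π), so π = 1.1380 / 1.0580 − 1 = 0.07561.

7.56%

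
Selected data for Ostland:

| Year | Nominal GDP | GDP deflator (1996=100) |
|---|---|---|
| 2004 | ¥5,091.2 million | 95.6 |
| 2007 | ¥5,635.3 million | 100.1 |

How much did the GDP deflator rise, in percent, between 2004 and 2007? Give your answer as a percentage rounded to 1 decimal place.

4.7%

Price-level change = 100.1 / 95.6 − 1 = 0.0471.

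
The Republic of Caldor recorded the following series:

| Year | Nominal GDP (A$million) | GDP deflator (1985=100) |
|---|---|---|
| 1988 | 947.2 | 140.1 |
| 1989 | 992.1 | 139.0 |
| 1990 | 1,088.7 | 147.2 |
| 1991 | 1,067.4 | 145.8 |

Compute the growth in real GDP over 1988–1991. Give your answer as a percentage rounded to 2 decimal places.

8.28%

Real GDP 1988 = 947.2/1.401 = 676.09.
Real GDP 1991 = 1067.4/1.458 = 732.10.
Change = 732.10/676.09 − 1 = 0.0828.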